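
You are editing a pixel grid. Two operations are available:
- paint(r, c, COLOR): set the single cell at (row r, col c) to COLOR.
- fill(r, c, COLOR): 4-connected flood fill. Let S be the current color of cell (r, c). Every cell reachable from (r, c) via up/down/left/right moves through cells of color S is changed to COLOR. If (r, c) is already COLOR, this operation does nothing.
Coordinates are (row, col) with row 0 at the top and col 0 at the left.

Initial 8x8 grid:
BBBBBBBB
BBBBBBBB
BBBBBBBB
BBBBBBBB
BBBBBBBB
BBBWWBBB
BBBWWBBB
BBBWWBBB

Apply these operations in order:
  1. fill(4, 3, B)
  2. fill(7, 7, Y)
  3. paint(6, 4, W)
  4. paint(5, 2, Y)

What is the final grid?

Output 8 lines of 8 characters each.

Answer: YYYYYYYY
YYYYYYYY
YYYYYYYY
YYYYYYYY
YYYYYYYY
YYYWWYYY
YYYWWYYY
YYYWWYYY

Derivation:
After op 1 fill(4,3,B) [0 cells changed]:
BBBBBBBB
BBBBBBBB
BBBBBBBB
BBBBBBBB
BBBBBBBB
BBBWWBBB
BBBWWBBB
BBBWWBBB
After op 2 fill(7,7,Y) [58 cells changed]:
YYYYYYYY
YYYYYYYY
YYYYYYYY
YYYYYYYY
YYYYYYYY
YYYWWYYY
YYYWWYYY
YYYWWYYY
After op 3 paint(6,4,W):
YYYYYYYY
YYYYYYYY
YYYYYYYY
YYYYYYYY
YYYYYYYY
YYYWWYYY
YYYWWYYY
YYYWWYYY
After op 4 paint(5,2,Y):
YYYYYYYY
YYYYYYYY
YYYYYYYY
YYYYYYYY
YYYYYYYY
YYYWWYYY
YYYWWYYY
YYYWWYYY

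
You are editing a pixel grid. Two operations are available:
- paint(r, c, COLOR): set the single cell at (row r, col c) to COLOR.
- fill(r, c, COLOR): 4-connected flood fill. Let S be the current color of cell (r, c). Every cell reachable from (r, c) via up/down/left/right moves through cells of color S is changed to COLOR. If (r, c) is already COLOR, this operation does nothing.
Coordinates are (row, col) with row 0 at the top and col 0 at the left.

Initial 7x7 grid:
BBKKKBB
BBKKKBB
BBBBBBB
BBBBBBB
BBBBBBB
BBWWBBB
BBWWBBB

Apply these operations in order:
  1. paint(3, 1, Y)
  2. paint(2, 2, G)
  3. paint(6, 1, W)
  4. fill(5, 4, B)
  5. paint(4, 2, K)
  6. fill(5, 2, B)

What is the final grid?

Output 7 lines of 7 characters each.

After op 1 paint(3,1,Y):
BBKKKBB
BBKKKBB
BBBBBBB
BYBBBBB
BBBBBBB
BBWWBBB
BBWWBBB
After op 2 paint(2,2,G):
BBKKKBB
BBKKKBB
BBGBBBB
BYBBBBB
BBBBBBB
BBWWBBB
BBWWBBB
After op 3 paint(6,1,W):
BBKKKBB
BBKKKBB
BBGBBBB
BYBBBBB
BBBBBBB
BBWWBBB
BWWWBBB
After op 4 fill(5,4,B) [0 cells changed]:
BBKKKBB
BBKKKBB
BBGBBBB
BYBBBBB
BBBBBBB
BBWWBBB
BWWWBBB
After op 5 paint(4,2,K):
BBKKKBB
BBKKKBB
BBGBBBB
BYBBBBB
BBKBBBB
BBWWBBB
BWWWBBB
After op 6 fill(5,2,B) [5 cells changed]:
BBKKKBB
BBKKKBB
BBGBBBB
BYBBBBB
BBKBBBB
BBBBBBB
BBBBBBB

Answer: BBKKKBB
BBKKKBB
BBGBBBB
BYBBBBB
BBKBBBB
BBBBBBB
BBBBBBB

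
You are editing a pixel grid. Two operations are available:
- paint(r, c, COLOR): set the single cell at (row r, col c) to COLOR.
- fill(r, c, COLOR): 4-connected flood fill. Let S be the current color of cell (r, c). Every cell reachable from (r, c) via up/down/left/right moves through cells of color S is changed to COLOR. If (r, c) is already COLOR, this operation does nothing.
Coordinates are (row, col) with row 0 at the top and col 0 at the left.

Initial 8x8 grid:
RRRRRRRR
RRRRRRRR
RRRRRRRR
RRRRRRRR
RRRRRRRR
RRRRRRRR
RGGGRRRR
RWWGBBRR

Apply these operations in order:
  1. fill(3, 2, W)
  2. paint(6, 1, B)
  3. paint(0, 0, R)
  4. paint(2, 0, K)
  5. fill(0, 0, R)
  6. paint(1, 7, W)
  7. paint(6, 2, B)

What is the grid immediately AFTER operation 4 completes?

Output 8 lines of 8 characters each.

Answer: RWWWWWWW
WWWWWWWW
KWWWWWWW
WWWWWWWW
WWWWWWWW
WWWWWWWW
WBGGWWWW
WWWGBBWW

Derivation:
After op 1 fill(3,2,W) [56 cells changed]:
WWWWWWWW
WWWWWWWW
WWWWWWWW
WWWWWWWW
WWWWWWWW
WWWWWWWW
WGGGWWWW
WWWGBBWW
After op 2 paint(6,1,B):
WWWWWWWW
WWWWWWWW
WWWWWWWW
WWWWWWWW
WWWWWWWW
WWWWWWWW
WBGGWWWW
WWWGBBWW
After op 3 paint(0,0,R):
RWWWWWWW
WWWWWWWW
WWWWWWWW
WWWWWWWW
WWWWWWWW
WWWWWWWW
WBGGWWWW
WWWGBBWW
After op 4 paint(2,0,K):
RWWWWWWW
WWWWWWWW
KWWWWWWW
WWWWWWWW
WWWWWWWW
WWWWWWWW
WBGGWWWW
WWWGBBWW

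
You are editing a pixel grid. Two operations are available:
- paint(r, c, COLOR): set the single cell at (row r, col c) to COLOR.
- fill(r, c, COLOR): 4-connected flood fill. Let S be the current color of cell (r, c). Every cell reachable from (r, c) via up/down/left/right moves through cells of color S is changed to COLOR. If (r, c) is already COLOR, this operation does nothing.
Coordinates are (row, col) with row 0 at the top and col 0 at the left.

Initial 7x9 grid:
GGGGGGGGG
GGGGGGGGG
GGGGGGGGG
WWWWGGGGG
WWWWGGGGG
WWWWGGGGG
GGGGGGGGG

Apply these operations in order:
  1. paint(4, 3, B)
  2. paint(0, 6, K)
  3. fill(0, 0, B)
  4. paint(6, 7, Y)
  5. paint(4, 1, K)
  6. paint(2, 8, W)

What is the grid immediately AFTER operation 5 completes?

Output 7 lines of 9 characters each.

After op 1 paint(4,3,B):
GGGGGGGGG
GGGGGGGGG
GGGGGGGGG
WWWWGGGGG
WWWBGGGGG
WWWWGGGGG
GGGGGGGGG
After op 2 paint(0,6,K):
GGGGGGKGG
GGGGGGGGG
GGGGGGGGG
WWWWGGGGG
WWWBGGGGG
WWWWGGGGG
GGGGGGGGG
After op 3 fill(0,0,B) [50 cells changed]:
BBBBBBKBB
BBBBBBBBB
BBBBBBBBB
WWWWBBBBB
WWWBBBBBB
WWWWBBBBB
BBBBBBBBB
After op 4 paint(6,7,Y):
BBBBBBKBB
BBBBBBBBB
BBBBBBBBB
WWWWBBBBB
WWWBBBBBB
WWWWBBBBB
BBBBBBBYB
After op 5 paint(4,1,K):
BBBBBBKBB
BBBBBBBBB
BBBBBBBBB
WWWWBBBBB
WKWBBBBBB
WWWWBBBBB
BBBBBBBYB

Answer: BBBBBBKBB
BBBBBBBBB
BBBBBBBBB
WWWWBBBBB
WKWBBBBBB
WWWWBBBBB
BBBBBBBYB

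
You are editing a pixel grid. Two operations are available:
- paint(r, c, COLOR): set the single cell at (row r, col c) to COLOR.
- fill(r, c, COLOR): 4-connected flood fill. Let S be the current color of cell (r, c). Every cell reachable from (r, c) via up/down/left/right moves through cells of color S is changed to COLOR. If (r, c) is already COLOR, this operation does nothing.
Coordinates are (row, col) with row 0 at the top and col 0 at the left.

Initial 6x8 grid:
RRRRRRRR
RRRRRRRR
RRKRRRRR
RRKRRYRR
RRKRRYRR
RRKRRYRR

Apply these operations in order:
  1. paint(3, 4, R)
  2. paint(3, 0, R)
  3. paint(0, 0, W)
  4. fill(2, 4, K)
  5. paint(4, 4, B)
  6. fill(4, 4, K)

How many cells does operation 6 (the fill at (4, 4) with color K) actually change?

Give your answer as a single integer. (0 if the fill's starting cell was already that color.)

After op 1 paint(3,4,R):
RRRRRRRR
RRRRRRRR
RRKRRRRR
RRKRRYRR
RRKRRYRR
RRKRRYRR
After op 2 paint(3,0,R):
RRRRRRRR
RRRRRRRR
RRKRRRRR
RRKRRYRR
RRKRRYRR
RRKRRYRR
After op 3 paint(0,0,W):
WRRRRRRR
RRRRRRRR
RRKRRRRR
RRKRRYRR
RRKRRYRR
RRKRRYRR
After op 4 fill(2,4,K) [40 cells changed]:
WKKKKKKK
KKKKKKKK
KKKKKKKK
KKKKKYKK
KKKKKYKK
KKKKKYKK
After op 5 paint(4,4,B):
WKKKKKKK
KKKKKKKK
KKKKKKKK
KKKKKYKK
KKKKBYKK
KKKKKYKK
After op 6 fill(4,4,K) [1 cells changed]:
WKKKKKKK
KKKKKKKK
KKKKKKKK
KKKKKYKK
KKKKKYKK
KKKKKYKK

Answer: 1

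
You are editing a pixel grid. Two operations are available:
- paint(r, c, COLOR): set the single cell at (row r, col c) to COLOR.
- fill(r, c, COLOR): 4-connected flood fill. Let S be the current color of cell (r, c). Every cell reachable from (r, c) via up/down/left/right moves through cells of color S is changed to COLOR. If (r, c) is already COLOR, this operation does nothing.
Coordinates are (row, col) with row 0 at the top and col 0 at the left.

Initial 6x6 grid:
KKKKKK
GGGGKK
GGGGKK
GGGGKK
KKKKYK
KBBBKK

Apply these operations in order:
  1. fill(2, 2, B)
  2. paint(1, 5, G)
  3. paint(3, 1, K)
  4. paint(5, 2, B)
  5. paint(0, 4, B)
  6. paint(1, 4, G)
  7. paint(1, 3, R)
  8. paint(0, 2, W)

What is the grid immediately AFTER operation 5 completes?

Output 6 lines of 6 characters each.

Answer: KKKKBK
BBBBKG
BBBBKK
BKBBKK
KKKKYK
KBBBKK

Derivation:
After op 1 fill(2,2,B) [12 cells changed]:
KKKKKK
BBBBKK
BBBBKK
BBBBKK
KKKKYK
KBBBKK
After op 2 paint(1,5,G):
KKKKKK
BBBBKG
BBBBKK
BBBBKK
KKKKYK
KBBBKK
After op 3 paint(3,1,K):
KKKKKK
BBBBKG
BBBBKK
BKBBKK
KKKKYK
KBBBKK
After op 4 paint(5,2,B):
KKKKKK
BBBBKG
BBBBKK
BKBBKK
KKKKYK
KBBBKK
After op 5 paint(0,4,B):
KKKKBK
BBBBKG
BBBBKK
BKBBKK
KKKKYK
KBBBKK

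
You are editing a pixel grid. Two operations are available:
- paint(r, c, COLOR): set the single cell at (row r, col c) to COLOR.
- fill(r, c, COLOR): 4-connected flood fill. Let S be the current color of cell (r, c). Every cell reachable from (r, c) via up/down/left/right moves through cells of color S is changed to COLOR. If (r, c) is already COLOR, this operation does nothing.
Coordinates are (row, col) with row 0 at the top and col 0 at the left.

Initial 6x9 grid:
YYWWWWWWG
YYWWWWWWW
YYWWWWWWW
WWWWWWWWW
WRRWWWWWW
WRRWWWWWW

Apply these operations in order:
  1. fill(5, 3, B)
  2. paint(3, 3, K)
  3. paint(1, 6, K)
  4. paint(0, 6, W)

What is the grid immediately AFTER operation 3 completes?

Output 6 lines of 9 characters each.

Answer: YYBBBBBBG
YYBBBBKBB
YYBBBBBBB
BBBKBBBBB
BRRBBBBBB
BRRBBBBBB

Derivation:
After op 1 fill(5,3,B) [43 cells changed]:
YYBBBBBBG
YYBBBBBBB
YYBBBBBBB
BBBBBBBBB
BRRBBBBBB
BRRBBBBBB
After op 2 paint(3,3,K):
YYBBBBBBG
YYBBBBBBB
YYBBBBBBB
BBBKBBBBB
BRRBBBBBB
BRRBBBBBB
After op 3 paint(1,6,K):
YYBBBBBBG
YYBBBBKBB
YYBBBBBBB
BBBKBBBBB
BRRBBBBBB
BRRBBBBBB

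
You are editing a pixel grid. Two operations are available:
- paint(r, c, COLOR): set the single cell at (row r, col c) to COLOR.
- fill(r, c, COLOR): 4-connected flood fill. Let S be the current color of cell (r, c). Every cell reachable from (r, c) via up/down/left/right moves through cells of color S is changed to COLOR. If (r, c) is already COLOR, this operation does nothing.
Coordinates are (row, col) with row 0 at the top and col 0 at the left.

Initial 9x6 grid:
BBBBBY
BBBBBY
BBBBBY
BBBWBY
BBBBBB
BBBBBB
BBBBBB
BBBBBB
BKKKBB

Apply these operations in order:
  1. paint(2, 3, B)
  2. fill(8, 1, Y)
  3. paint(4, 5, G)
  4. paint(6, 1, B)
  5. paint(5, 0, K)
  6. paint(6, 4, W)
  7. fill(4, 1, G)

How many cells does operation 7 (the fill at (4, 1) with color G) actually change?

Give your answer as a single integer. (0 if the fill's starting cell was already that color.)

After op 1 paint(2,3,B):
BBBBBY
BBBBBY
BBBBBY
BBBWBY
BBBBBB
BBBBBB
BBBBBB
BBBBBB
BKKKBB
After op 2 fill(8,1,Y) [3 cells changed]:
BBBBBY
BBBBBY
BBBBBY
BBBWBY
BBBBBB
BBBBBB
BBBBBB
BBBBBB
BYYYBB
After op 3 paint(4,5,G):
BBBBBY
BBBBBY
BBBBBY
BBBWBY
BBBBBG
BBBBBB
BBBBBB
BBBBBB
BYYYBB
After op 4 paint(6,1,B):
BBBBBY
BBBBBY
BBBBBY
BBBWBY
BBBBBG
BBBBBB
BBBBBB
BBBBBB
BYYYBB
After op 5 paint(5,0,K):
BBBBBY
BBBBBY
BBBBBY
BBBWBY
BBBBBG
KBBBBB
BBBBBB
BBBBBB
BYYYBB
After op 6 paint(6,4,W):
BBBBBY
BBBBBY
BBBBBY
BBBWBY
BBBBBG
KBBBBB
BBBBWB
BBBBBB
BYYYBB
After op 7 fill(4,1,G) [43 cells changed]:
GGGGGY
GGGGGY
GGGGGY
GGGWGY
GGGGGG
KGGGGG
GGGGWG
GGGGGG
GYYYGG

Answer: 43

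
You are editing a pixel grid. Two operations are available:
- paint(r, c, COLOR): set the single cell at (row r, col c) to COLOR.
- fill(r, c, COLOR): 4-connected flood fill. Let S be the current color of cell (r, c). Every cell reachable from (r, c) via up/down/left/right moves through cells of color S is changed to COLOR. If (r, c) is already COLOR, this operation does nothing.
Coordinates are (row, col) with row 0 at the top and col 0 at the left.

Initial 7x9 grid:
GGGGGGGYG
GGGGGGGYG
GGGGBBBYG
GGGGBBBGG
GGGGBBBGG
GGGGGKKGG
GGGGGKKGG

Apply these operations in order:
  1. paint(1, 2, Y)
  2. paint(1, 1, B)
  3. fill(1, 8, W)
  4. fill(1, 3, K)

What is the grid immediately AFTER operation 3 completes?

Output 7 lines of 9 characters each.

Answer: GGGGGGGYW
GBYGGGGYW
GGGGBBBYW
GGGGBBBWW
GGGGBBBWW
GGGGGKKWW
GGGGGKKWW

Derivation:
After op 1 paint(1,2,Y):
GGGGGGGYG
GGYGGGGYG
GGGGBBBYG
GGGGBBBGG
GGGGBBBGG
GGGGGKKGG
GGGGGKKGG
After op 2 paint(1,1,B):
GGGGGGGYG
GBYGGGGYG
GGGGBBBYG
GGGGBBBGG
GGGGBBBGG
GGGGGKKGG
GGGGGKKGG
After op 3 fill(1,8,W) [11 cells changed]:
GGGGGGGYW
GBYGGGGYW
GGGGBBBYW
GGGGBBBWW
GGGGBBBWW
GGGGGKKWW
GGGGGKKWW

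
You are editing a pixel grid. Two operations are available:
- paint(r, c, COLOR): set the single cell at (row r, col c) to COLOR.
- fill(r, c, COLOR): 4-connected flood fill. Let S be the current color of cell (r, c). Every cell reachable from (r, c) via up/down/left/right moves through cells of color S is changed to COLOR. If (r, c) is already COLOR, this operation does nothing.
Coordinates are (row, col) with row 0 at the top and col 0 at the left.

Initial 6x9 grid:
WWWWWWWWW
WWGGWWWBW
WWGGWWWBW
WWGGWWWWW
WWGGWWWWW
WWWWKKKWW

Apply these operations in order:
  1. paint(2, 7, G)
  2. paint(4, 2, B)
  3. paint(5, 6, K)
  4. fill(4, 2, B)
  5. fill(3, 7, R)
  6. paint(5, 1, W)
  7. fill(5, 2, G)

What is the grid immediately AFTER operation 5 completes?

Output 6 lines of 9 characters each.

After op 1 paint(2,7,G):
WWWWWWWWW
WWGGWWWBW
WWGGWWWGW
WWGGWWWWW
WWGGWWWWW
WWWWKKKWW
After op 2 paint(4,2,B):
WWWWWWWWW
WWGGWWWBW
WWGGWWWGW
WWGGWWWWW
WWBGWWWWW
WWWWKKKWW
After op 3 paint(5,6,K):
WWWWWWWWW
WWGGWWWBW
WWGGWWWGW
WWGGWWWWW
WWBGWWWWW
WWWWKKKWW
After op 4 fill(4,2,B) [0 cells changed]:
WWWWWWWWW
WWGGWWWBW
WWGGWWWGW
WWGGWWWWW
WWBGWWWWW
WWWWKKKWW
After op 5 fill(3,7,R) [41 cells changed]:
RRRRRRRRR
RRGGRRRBR
RRGGRRRGR
RRGGRRRRR
RRBGRRRRR
RRRRKKKRR

Answer: RRRRRRRRR
RRGGRRRBR
RRGGRRRGR
RRGGRRRRR
RRBGRRRRR
RRRRKKKRR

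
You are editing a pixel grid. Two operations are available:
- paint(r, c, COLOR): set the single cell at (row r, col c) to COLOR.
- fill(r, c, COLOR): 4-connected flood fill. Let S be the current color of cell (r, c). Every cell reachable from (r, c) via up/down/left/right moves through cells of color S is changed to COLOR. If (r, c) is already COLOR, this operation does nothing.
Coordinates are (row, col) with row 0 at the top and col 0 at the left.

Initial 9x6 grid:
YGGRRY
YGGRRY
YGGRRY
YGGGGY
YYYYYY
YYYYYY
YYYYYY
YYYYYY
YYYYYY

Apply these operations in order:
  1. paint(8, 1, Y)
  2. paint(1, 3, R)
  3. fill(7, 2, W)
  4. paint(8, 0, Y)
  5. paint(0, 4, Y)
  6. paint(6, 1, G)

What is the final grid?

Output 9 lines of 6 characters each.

After op 1 paint(8,1,Y):
YGGRRY
YGGRRY
YGGRRY
YGGGGY
YYYYYY
YYYYYY
YYYYYY
YYYYYY
YYYYYY
After op 2 paint(1,3,R):
YGGRRY
YGGRRY
YGGRRY
YGGGGY
YYYYYY
YYYYYY
YYYYYY
YYYYYY
YYYYYY
After op 3 fill(7,2,W) [38 cells changed]:
WGGRRW
WGGRRW
WGGRRW
WGGGGW
WWWWWW
WWWWWW
WWWWWW
WWWWWW
WWWWWW
After op 4 paint(8,0,Y):
WGGRRW
WGGRRW
WGGRRW
WGGGGW
WWWWWW
WWWWWW
WWWWWW
WWWWWW
YWWWWW
After op 5 paint(0,4,Y):
WGGRYW
WGGRRW
WGGRRW
WGGGGW
WWWWWW
WWWWWW
WWWWWW
WWWWWW
YWWWWW
After op 6 paint(6,1,G):
WGGRYW
WGGRRW
WGGRRW
WGGGGW
WWWWWW
WWWWWW
WGWWWW
WWWWWW
YWWWWW

Answer: WGGRYW
WGGRRW
WGGRRW
WGGGGW
WWWWWW
WWWWWW
WGWWWW
WWWWWW
YWWWWW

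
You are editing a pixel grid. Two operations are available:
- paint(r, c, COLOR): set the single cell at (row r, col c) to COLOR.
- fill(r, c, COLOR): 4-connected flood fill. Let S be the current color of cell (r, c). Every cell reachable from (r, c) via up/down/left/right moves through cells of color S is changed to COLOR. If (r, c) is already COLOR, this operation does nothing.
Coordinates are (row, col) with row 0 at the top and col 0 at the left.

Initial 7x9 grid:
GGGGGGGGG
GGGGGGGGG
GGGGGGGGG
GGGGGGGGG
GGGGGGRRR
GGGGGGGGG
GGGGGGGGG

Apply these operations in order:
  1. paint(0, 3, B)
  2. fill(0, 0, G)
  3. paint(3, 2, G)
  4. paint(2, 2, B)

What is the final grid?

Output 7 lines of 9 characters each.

Answer: GGGBGGGGG
GGGGGGGGG
GGBGGGGGG
GGGGGGGGG
GGGGGGRRR
GGGGGGGGG
GGGGGGGGG

Derivation:
After op 1 paint(0,3,B):
GGGBGGGGG
GGGGGGGGG
GGGGGGGGG
GGGGGGGGG
GGGGGGRRR
GGGGGGGGG
GGGGGGGGG
After op 2 fill(0,0,G) [0 cells changed]:
GGGBGGGGG
GGGGGGGGG
GGGGGGGGG
GGGGGGGGG
GGGGGGRRR
GGGGGGGGG
GGGGGGGGG
After op 3 paint(3,2,G):
GGGBGGGGG
GGGGGGGGG
GGGGGGGGG
GGGGGGGGG
GGGGGGRRR
GGGGGGGGG
GGGGGGGGG
After op 4 paint(2,2,B):
GGGBGGGGG
GGGGGGGGG
GGBGGGGGG
GGGGGGGGG
GGGGGGRRR
GGGGGGGGG
GGGGGGGGG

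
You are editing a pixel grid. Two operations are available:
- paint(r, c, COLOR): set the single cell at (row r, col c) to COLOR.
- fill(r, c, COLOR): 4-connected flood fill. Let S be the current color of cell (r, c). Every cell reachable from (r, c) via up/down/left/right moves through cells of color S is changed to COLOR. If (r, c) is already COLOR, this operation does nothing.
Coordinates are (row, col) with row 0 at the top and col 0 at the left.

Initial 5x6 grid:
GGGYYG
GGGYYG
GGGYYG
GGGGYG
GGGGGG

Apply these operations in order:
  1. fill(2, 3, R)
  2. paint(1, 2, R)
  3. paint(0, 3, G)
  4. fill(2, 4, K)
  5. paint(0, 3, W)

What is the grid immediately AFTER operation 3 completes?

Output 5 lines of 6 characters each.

After op 1 fill(2,3,R) [7 cells changed]:
GGGRRG
GGGRRG
GGGRRG
GGGGRG
GGGGGG
After op 2 paint(1,2,R):
GGGRRG
GGRRRG
GGGRRG
GGGGRG
GGGGGG
After op 3 paint(0,3,G):
GGGGRG
GGRRRG
GGGRRG
GGGGRG
GGGGGG

Answer: GGGGRG
GGRRRG
GGGRRG
GGGGRG
GGGGGG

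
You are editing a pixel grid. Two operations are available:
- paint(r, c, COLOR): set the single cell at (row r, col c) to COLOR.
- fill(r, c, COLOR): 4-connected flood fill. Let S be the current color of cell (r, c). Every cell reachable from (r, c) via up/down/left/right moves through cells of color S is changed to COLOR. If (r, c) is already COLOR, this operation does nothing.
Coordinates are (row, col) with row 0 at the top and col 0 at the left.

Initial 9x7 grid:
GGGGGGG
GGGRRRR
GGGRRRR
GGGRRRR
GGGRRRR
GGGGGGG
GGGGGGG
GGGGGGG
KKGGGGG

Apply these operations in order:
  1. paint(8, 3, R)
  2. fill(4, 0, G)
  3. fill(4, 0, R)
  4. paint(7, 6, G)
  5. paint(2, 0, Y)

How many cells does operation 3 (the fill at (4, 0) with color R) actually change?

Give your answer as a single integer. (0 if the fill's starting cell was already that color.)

Answer: 44

Derivation:
After op 1 paint(8,3,R):
GGGGGGG
GGGRRRR
GGGRRRR
GGGRRRR
GGGRRRR
GGGGGGG
GGGGGGG
GGGGGGG
KKGRGGG
After op 2 fill(4,0,G) [0 cells changed]:
GGGGGGG
GGGRRRR
GGGRRRR
GGGRRRR
GGGRRRR
GGGGGGG
GGGGGGG
GGGGGGG
KKGRGGG
After op 3 fill(4,0,R) [44 cells changed]:
RRRRRRR
RRRRRRR
RRRRRRR
RRRRRRR
RRRRRRR
RRRRRRR
RRRRRRR
RRRRRRR
KKRRRRR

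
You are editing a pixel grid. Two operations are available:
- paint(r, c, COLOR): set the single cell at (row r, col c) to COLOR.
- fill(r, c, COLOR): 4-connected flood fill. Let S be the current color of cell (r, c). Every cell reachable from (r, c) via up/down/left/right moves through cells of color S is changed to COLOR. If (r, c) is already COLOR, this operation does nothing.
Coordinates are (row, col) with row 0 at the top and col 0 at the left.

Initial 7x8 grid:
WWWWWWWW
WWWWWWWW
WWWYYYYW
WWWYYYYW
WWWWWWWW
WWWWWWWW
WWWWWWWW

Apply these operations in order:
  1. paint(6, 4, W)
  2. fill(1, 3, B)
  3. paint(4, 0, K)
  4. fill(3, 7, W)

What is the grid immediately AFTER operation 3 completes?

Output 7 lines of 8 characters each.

Answer: BBBBBBBB
BBBBBBBB
BBBYYYYB
BBBYYYYB
KBBBBBBB
BBBBBBBB
BBBBBBBB

Derivation:
After op 1 paint(6,4,W):
WWWWWWWW
WWWWWWWW
WWWYYYYW
WWWYYYYW
WWWWWWWW
WWWWWWWW
WWWWWWWW
After op 2 fill(1,3,B) [48 cells changed]:
BBBBBBBB
BBBBBBBB
BBBYYYYB
BBBYYYYB
BBBBBBBB
BBBBBBBB
BBBBBBBB
After op 3 paint(4,0,K):
BBBBBBBB
BBBBBBBB
BBBYYYYB
BBBYYYYB
KBBBBBBB
BBBBBBBB
BBBBBBBB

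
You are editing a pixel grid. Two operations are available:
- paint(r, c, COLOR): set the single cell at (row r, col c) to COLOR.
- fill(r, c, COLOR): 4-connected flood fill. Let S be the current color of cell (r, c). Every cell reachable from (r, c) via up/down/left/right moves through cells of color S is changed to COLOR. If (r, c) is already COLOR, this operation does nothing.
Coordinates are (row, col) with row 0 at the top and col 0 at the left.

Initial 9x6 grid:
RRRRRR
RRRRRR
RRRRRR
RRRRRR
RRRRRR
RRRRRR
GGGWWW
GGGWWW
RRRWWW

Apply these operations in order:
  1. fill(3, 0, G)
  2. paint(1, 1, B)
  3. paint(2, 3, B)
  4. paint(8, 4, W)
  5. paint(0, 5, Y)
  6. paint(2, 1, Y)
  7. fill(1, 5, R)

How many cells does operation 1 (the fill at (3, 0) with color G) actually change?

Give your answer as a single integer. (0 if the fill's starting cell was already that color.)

Answer: 36

Derivation:
After op 1 fill(3,0,G) [36 cells changed]:
GGGGGG
GGGGGG
GGGGGG
GGGGGG
GGGGGG
GGGGGG
GGGWWW
GGGWWW
RRRWWW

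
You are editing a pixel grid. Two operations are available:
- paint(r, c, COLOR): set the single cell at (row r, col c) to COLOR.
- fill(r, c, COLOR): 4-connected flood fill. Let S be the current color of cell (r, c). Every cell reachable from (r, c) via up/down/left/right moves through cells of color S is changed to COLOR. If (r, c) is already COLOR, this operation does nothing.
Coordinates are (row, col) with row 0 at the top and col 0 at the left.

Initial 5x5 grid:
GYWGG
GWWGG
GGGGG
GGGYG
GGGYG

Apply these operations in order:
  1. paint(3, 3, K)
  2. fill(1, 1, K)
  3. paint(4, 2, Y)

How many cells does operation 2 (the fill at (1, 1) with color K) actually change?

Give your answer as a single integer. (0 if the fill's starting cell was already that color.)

Answer: 3

Derivation:
After op 1 paint(3,3,K):
GYWGG
GWWGG
GGGGG
GGGKG
GGGYG
After op 2 fill(1,1,K) [3 cells changed]:
GYKGG
GKKGG
GGGGG
GGGKG
GGGYG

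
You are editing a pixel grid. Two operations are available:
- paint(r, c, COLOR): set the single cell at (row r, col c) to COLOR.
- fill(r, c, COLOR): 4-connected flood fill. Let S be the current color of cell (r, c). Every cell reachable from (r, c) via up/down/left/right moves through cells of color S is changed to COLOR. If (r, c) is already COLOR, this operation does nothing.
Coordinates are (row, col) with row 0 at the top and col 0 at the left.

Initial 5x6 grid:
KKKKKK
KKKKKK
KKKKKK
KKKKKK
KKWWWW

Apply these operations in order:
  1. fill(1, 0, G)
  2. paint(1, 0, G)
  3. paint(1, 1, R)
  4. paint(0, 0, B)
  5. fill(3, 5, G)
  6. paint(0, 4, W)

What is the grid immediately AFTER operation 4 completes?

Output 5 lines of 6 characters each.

Answer: BGGGGG
GRGGGG
GGGGGG
GGGGGG
GGWWWW

Derivation:
After op 1 fill(1,0,G) [26 cells changed]:
GGGGGG
GGGGGG
GGGGGG
GGGGGG
GGWWWW
After op 2 paint(1,0,G):
GGGGGG
GGGGGG
GGGGGG
GGGGGG
GGWWWW
After op 3 paint(1,1,R):
GGGGGG
GRGGGG
GGGGGG
GGGGGG
GGWWWW
After op 4 paint(0,0,B):
BGGGGG
GRGGGG
GGGGGG
GGGGGG
GGWWWW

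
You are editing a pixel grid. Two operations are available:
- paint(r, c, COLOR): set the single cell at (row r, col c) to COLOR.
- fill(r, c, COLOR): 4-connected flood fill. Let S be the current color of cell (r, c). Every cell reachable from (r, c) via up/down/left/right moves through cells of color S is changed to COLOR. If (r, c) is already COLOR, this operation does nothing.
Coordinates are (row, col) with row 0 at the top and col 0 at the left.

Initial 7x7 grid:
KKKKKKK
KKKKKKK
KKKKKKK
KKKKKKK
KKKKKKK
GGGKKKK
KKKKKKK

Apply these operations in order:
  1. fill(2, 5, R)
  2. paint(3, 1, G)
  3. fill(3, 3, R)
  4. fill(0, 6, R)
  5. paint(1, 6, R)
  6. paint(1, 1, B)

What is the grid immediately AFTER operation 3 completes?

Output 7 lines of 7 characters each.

Answer: RRRRRRR
RRRRRRR
RRRRRRR
RGRRRRR
RRRRRRR
GGGRRRR
RRRRRRR

Derivation:
After op 1 fill(2,5,R) [46 cells changed]:
RRRRRRR
RRRRRRR
RRRRRRR
RRRRRRR
RRRRRRR
GGGRRRR
RRRRRRR
After op 2 paint(3,1,G):
RRRRRRR
RRRRRRR
RRRRRRR
RGRRRRR
RRRRRRR
GGGRRRR
RRRRRRR
After op 3 fill(3,3,R) [0 cells changed]:
RRRRRRR
RRRRRRR
RRRRRRR
RGRRRRR
RRRRRRR
GGGRRRR
RRRRRRR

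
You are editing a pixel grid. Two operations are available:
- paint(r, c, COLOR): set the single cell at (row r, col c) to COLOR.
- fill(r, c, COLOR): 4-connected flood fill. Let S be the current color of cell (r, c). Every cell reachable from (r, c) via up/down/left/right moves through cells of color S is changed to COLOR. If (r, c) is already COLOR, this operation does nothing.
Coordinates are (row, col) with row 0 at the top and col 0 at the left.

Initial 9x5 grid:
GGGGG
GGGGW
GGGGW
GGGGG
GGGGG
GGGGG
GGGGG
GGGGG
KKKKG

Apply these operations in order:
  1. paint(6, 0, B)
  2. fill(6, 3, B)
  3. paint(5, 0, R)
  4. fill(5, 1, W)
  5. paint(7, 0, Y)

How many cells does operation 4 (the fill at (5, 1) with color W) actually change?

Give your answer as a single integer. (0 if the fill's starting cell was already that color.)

Answer: 38

Derivation:
After op 1 paint(6,0,B):
GGGGG
GGGGW
GGGGW
GGGGG
GGGGG
GGGGG
BGGGG
GGGGG
KKKKG
After op 2 fill(6,3,B) [38 cells changed]:
BBBBB
BBBBW
BBBBW
BBBBB
BBBBB
BBBBB
BBBBB
BBBBB
KKKKB
After op 3 paint(5,0,R):
BBBBB
BBBBW
BBBBW
BBBBB
BBBBB
RBBBB
BBBBB
BBBBB
KKKKB
After op 4 fill(5,1,W) [38 cells changed]:
WWWWW
WWWWW
WWWWW
WWWWW
WWWWW
RWWWW
WWWWW
WWWWW
KKKKW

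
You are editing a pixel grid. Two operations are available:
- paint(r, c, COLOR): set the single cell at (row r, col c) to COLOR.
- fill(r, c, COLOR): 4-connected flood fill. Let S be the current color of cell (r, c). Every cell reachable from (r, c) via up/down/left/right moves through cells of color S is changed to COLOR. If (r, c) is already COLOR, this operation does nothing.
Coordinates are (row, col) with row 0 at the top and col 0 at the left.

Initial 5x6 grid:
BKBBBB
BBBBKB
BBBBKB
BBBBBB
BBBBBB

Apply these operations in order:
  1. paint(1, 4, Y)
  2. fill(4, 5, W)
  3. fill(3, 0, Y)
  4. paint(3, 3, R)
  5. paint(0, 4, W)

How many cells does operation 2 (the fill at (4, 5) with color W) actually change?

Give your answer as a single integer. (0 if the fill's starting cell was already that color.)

After op 1 paint(1,4,Y):
BKBBBB
BBBBYB
BBBBKB
BBBBBB
BBBBBB
After op 2 fill(4,5,W) [27 cells changed]:
WKWWWW
WWWWYW
WWWWKW
WWWWWW
WWWWWW

Answer: 27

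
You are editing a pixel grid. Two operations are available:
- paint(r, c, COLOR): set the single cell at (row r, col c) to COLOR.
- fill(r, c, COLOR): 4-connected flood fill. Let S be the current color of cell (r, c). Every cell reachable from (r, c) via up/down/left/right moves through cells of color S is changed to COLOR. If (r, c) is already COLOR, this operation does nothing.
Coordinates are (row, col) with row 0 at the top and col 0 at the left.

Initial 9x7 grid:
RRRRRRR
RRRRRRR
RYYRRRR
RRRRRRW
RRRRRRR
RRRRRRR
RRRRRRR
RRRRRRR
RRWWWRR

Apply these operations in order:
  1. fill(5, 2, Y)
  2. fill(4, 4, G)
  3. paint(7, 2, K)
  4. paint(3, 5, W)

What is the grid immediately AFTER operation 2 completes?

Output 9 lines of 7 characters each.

After op 1 fill(5,2,Y) [57 cells changed]:
YYYYYYY
YYYYYYY
YYYYYYY
YYYYYYW
YYYYYYY
YYYYYYY
YYYYYYY
YYYYYYY
YYWWWYY
After op 2 fill(4,4,G) [59 cells changed]:
GGGGGGG
GGGGGGG
GGGGGGG
GGGGGGW
GGGGGGG
GGGGGGG
GGGGGGG
GGGGGGG
GGWWWGG

Answer: GGGGGGG
GGGGGGG
GGGGGGG
GGGGGGW
GGGGGGG
GGGGGGG
GGGGGGG
GGGGGGG
GGWWWGG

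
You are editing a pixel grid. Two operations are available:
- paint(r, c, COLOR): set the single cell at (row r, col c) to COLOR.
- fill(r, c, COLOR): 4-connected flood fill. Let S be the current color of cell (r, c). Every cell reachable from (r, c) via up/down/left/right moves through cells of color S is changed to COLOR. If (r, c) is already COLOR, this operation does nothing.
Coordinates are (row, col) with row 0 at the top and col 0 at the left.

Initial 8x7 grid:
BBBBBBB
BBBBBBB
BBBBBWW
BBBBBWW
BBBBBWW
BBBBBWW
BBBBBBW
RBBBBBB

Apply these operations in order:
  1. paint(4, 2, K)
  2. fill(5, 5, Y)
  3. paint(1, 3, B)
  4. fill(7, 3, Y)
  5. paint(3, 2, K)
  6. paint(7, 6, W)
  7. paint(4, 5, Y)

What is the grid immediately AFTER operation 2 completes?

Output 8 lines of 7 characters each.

Answer: BBBBBBB
BBBBBBB
BBBBBYY
BBBBBYY
BBKBBYY
BBBBBYY
BBBBBBY
RBBBBBB

Derivation:
After op 1 paint(4,2,K):
BBBBBBB
BBBBBBB
BBBBBWW
BBBBBWW
BBKBBWW
BBBBBWW
BBBBBBW
RBBBBBB
After op 2 fill(5,5,Y) [9 cells changed]:
BBBBBBB
BBBBBBB
BBBBBYY
BBBBBYY
BBKBBYY
BBBBBYY
BBBBBBY
RBBBBBB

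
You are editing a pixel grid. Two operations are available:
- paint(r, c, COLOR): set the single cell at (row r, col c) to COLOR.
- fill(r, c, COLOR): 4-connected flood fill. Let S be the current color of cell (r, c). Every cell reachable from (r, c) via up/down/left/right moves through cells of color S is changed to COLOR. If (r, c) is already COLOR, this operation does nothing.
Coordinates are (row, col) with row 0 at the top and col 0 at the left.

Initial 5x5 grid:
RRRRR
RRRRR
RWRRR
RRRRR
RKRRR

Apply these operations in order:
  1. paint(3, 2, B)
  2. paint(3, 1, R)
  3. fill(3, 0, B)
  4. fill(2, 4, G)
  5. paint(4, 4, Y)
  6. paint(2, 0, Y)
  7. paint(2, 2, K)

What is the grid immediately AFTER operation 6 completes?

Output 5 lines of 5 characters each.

Answer: GGGGG
GGGGG
YWGGG
GGGGG
GKGGY

Derivation:
After op 1 paint(3,2,B):
RRRRR
RRRRR
RWRRR
RRBRR
RKRRR
After op 2 paint(3,1,R):
RRRRR
RRRRR
RWRRR
RRBRR
RKRRR
After op 3 fill(3,0,B) [22 cells changed]:
BBBBB
BBBBB
BWBBB
BBBBB
BKBBB
After op 4 fill(2,4,G) [23 cells changed]:
GGGGG
GGGGG
GWGGG
GGGGG
GKGGG
After op 5 paint(4,4,Y):
GGGGG
GGGGG
GWGGG
GGGGG
GKGGY
After op 6 paint(2,0,Y):
GGGGG
GGGGG
YWGGG
GGGGG
GKGGY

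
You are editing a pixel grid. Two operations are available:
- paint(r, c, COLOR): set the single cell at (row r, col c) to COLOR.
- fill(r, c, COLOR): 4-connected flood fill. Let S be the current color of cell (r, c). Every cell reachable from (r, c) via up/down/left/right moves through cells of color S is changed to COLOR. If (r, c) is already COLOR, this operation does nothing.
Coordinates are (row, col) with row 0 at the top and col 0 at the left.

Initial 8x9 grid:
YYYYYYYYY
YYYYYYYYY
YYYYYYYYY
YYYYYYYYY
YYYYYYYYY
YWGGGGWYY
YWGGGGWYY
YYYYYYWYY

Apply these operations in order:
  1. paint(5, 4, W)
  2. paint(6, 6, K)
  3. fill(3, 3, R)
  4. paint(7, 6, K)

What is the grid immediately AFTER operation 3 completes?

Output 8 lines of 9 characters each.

Answer: RRRRRRRRR
RRRRRRRRR
RRRRRRRRR
RRRRRRRRR
RRRRRRRRR
RWGGWGWRR
RWGGGGKRR
RRRRRRWRR

Derivation:
After op 1 paint(5,4,W):
YYYYYYYYY
YYYYYYYYY
YYYYYYYYY
YYYYYYYYY
YYYYYYYYY
YWGGWGWYY
YWGGGGWYY
YYYYYYWYY
After op 2 paint(6,6,K):
YYYYYYYYY
YYYYYYYYY
YYYYYYYYY
YYYYYYYYY
YYYYYYYYY
YWGGWGWYY
YWGGGGKYY
YYYYYYWYY
After op 3 fill(3,3,R) [59 cells changed]:
RRRRRRRRR
RRRRRRRRR
RRRRRRRRR
RRRRRRRRR
RRRRRRRRR
RWGGWGWRR
RWGGGGKRR
RRRRRRWRR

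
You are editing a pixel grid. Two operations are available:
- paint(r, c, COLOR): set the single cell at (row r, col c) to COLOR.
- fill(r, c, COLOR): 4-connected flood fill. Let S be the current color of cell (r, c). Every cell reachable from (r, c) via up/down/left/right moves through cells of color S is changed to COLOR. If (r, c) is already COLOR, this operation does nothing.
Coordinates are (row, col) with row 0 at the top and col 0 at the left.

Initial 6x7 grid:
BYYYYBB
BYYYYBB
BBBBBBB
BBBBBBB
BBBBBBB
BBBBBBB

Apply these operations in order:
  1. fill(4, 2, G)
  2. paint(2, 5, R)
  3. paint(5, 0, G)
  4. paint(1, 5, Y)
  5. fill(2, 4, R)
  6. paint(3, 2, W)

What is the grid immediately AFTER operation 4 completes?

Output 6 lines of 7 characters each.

After op 1 fill(4,2,G) [34 cells changed]:
GYYYYGG
GYYYYGG
GGGGGGG
GGGGGGG
GGGGGGG
GGGGGGG
After op 2 paint(2,5,R):
GYYYYGG
GYYYYGG
GGGGGRG
GGGGGGG
GGGGGGG
GGGGGGG
After op 3 paint(5,0,G):
GYYYYGG
GYYYYGG
GGGGGRG
GGGGGGG
GGGGGGG
GGGGGGG
After op 4 paint(1,5,Y):
GYYYYGG
GYYYYYG
GGGGGRG
GGGGGGG
GGGGGGG
GGGGGGG

Answer: GYYYYGG
GYYYYYG
GGGGGRG
GGGGGGG
GGGGGGG
GGGGGGG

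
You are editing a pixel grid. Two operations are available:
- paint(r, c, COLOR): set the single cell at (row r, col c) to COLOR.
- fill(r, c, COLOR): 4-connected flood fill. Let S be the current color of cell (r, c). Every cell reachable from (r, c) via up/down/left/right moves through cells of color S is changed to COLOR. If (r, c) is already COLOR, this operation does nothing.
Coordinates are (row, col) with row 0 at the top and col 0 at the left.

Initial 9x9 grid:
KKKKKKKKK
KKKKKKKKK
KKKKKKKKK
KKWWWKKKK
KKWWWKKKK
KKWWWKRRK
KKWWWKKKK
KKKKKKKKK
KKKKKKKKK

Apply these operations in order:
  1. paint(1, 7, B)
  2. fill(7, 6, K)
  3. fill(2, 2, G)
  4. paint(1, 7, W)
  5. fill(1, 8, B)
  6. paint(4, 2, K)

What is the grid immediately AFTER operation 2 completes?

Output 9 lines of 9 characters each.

After op 1 paint(1,7,B):
KKKKKKKKK
KKKKKKKBK
KKKKKKKKK
KKWWWKKKK
KKWWWKKKK
KKWWWKRRK
KKWWWKKKK
KKKKKKKKK
KKKKKKKKK
After op 2 fill(7,6,K) [0 cells changed]:
KKKKKKKKK
KKKKKKKBK
KKKKKKKKK
KKWWWKKKK
KKWWWKKKK
KKWWWKRRK
KKWWWKKKK
KKKKKKKKK
KKKKKKKKK

Answer: KKKKKKKKK
KKKKKKKBK
KKKKKKKKK
KKWWWKKKK
KKWWWKKKK
KKWWWKRRK
KKWWWKKKK
KKKKKKKKK
KKKKKKKKK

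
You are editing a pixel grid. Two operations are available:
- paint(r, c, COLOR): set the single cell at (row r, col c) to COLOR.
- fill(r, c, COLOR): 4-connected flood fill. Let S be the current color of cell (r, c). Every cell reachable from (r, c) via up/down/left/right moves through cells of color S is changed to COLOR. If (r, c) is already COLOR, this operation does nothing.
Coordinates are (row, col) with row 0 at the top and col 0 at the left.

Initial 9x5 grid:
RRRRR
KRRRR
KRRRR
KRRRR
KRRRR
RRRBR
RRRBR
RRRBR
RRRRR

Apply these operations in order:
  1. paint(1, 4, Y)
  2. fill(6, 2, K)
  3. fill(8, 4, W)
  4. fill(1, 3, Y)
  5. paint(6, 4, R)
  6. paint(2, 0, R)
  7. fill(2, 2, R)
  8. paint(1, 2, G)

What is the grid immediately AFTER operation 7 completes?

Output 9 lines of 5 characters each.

After op 1 paint(1,4,Y):
RRRRR
KRRRY
KRRRR
KRRRR
KRRRR
RRRBR
RRRBR
RRRBR
RRRRR
After op 2 fill(6,2,K) [37 cells changed]:
KKKKK
KKKKY
KKKKK
KKKKK
KKKKK
KKKBK
KKKBK
KKKBK
KKKKK
After op 3 fill(8,4,W) [41 cells changed]:
WWWWW
WWWWY
WWWWW
WWWWW
WWWWW
WWWBW
WWWBW
WWWBW
WWWWW
After op 4 fill(1,3,Y) [41 cells changed]:
YYYYY
YYYYY
YYYYY
YYYYY
YYYYY
YYYBY
YYYBY
YYYBY
YYYYY
After op 5 paint(6,4,R):
YYYYY
YYYYY
YYYYY
YYYYY
YYYYY
YYYBY
YYYBR
YYYBY
YYYYY
After op 6 paint(2,0,R):
YYYYY
YYYYY
RYYYY
YYYYY
YYYYY
YYYBY
YYYBR
YYYBY
YYYYY
After op 7 fill(2,2,R) [40 cells changed]:
RRRRR
RRRRR
RRRRR
RRRRR
RRRRR
RRRBR
RRRBR
RRRBR
RRRRR

Answer: RRRRR
RRRRR
RRRRR
RRRRR
RRRRR
RRRBR
RRRBR
RRRBR
RRRRR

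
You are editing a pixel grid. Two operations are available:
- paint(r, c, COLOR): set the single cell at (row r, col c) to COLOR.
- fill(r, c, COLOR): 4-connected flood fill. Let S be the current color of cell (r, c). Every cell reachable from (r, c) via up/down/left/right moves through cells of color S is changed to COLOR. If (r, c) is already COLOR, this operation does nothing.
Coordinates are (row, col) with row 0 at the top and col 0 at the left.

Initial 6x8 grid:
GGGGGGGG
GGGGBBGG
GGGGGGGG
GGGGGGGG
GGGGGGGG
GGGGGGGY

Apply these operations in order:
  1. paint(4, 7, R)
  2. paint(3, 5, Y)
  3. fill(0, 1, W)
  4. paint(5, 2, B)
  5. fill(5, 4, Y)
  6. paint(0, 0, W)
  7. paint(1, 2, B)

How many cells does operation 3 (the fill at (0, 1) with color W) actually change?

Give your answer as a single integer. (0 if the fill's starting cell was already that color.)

After op 1 paint(4,7,R):
GGGGGGGG
GGGGBBGG
GGGGGGGG
GGGGGGGG
GGGGGGGR
GGGGGGGY
After op 2 paint(3,5,Y):
GGGGGGGG
GGGGBBGG
GGGGGGGG
GGGGGYGG
GGGGGGGR
GGGGGGGY
After op 3 fill(0,1,W) [43 cells changed]:
WWWWWWWW
WWWWBBWW
WWWWWWWW
WWWWWYWW
WWWWWWWR
WWWWWWWY

Answer: 43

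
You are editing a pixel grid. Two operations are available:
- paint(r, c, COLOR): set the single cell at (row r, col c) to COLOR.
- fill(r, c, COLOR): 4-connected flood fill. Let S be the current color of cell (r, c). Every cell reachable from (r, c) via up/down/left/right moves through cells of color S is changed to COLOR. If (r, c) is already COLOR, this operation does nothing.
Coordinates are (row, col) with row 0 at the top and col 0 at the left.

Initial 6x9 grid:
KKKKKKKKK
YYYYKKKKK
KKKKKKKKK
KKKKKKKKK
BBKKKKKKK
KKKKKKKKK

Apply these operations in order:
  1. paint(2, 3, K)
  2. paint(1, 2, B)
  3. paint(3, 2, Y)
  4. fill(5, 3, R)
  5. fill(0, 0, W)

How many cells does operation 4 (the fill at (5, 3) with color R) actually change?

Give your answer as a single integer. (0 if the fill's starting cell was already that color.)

After op 1 paint(2,3,K):
KKKKKKKKK
YYYYKKKKK
KKKKKKKKK
KKKKKKKKK
BBKKKKKKK
KKKKKKKKK
After op 2 paint(1,2,B):
KKKKKKKKK
YYBYKKKKK
KKKKKKKKK
KKKKKKKKK
BBKKKKKKK
KKKKKKKKK
After op 3 paint(3,2,Y):
KKKKKKKKK
YYBYKKKKK
KKKKKKKKK
KKYKKKKKK
BBKKKKKKK
KKKKKKKKK
After op 4 fill(5,3,R) [47 cells changed]:
RRRRRRRRR
YYBYRRRRR
RRRRRRRRR
RRYRRRRRR
BBRRRRRRR
RRRRRRRRR

Answer: 47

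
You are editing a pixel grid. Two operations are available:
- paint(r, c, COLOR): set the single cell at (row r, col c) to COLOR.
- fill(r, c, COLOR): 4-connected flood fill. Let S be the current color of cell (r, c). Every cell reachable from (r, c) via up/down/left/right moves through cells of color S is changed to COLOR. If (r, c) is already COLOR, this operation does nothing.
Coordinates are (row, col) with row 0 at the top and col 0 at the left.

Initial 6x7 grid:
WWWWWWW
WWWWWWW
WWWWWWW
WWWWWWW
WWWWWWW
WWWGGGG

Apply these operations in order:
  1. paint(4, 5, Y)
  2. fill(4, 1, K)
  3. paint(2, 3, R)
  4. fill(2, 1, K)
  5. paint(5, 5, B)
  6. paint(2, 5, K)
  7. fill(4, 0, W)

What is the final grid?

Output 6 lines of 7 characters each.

Answer: WWWWWWW
WWWWWWW
WWWRWWW
WWWWWWW
WWWWWYW
WWWGGBG

Derivation:
After op 1 paint(4,5,Y):
WWWWWWW
WWWWWWW
WWWWWWW
WWWWWWW
WWWWWYW
WWWGGGG
After op 2 fill(4,1,K) [37 cells changed]:
KKKKKKK
KKKKKKK
KKKKKKK
KKKKKKK
KKKKKYK
KKKGGGG
After op 3 paint(2,3,R):
KKKKKKK
KKKKKKK
KKKRKKK
KKKKKKK
KKKKKYK
KKKGGGG
After op 4 fill(2,1,K) [0 cells changed]:
KKKKKKK
KKKKKKK
KKKRKKK
KKKKKKK
KKKKKYK
KKKGGGG
After op 5 paint(5,5,B):
KKKKKKK
KKKKKKK
KKKRKKK
KKKKKKK
KKKKKYK
KKKGGBG
After op 6 paint(2,5,K):
KKKKKKK
KKKKKKK
KKKRKKK
KKKKKKK
KKKKKYK
KKKGGBG
After op 7 fill(4,0,W) [36 cells changed]:
WWWWWWW
WWWWWWW
WWWRWWW
WWWWWWW
WWWWWYW
WWWGGBG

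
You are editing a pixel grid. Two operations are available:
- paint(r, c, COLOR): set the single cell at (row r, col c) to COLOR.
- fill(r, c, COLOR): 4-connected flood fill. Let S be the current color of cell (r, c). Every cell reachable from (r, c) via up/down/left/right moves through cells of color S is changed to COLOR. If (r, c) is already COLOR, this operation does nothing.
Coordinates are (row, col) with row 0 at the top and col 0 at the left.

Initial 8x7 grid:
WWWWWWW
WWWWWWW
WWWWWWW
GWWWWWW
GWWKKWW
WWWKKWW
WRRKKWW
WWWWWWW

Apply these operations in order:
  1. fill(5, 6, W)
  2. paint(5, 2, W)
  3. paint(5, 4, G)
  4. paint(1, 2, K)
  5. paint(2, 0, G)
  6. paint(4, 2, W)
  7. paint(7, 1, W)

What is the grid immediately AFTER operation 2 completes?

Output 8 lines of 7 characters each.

Answer: WWWWWWW
WWWWWWW
WWWWWWW
GWWWWWW
GWWKKWW
WWWKKWW
WRRKKWW
WWWWWWW

Derivation:
After op 1 fill(5,6,W) [0 cells changed]:
WWWWWWW
WWWWWWW
WWWWWWW
GWWWWWW
GWWKKWW
WWWKKWW
WRRKKWW
WWWWWWW
After op 2 paint(5,2,W):
WWWWWWW
WWWWWWW
WWWWWWW
GWWWWWW
GWWKKWW
WWWKKWW
WRRKKWW
WWWWWWW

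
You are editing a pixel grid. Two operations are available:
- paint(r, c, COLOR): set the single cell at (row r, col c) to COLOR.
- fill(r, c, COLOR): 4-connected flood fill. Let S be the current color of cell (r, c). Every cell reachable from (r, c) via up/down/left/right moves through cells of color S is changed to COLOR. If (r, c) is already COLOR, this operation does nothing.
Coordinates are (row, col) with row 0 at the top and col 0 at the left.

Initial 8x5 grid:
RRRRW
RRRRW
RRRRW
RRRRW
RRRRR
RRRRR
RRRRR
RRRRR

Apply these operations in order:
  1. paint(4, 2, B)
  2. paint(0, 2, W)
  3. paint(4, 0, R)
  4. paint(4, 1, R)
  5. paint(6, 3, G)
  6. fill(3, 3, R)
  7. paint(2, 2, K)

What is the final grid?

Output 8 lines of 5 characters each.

After op 1 paint(4,2,B):
RRRRW
RRRRW
RRRRW
RRRRW
RRBRR
RRRRR
RRRRR
RRRRR
After op 2 paint(0,2,W):
RRWRW
RRRRW
RRRRW
RRRRW
RRBRR
RRRRR
RRRRR
RRRRR
After op 3 paint(4,0,R):
RRWRW
RRRRW
RRRRW
RRRRW
RRBRR
RRRRR
RRRRR
RRRRR
After op 4 paint(4,1,R):
RRWRW
RRRRW
RRRRW
RRRRW
RRBRR
RRRRR
RRRRR
RRRRR
After op 5 paint(6,3,G):
RRWRW
RRRRW
RRRRW
RRRRW
RRBRR
RRRRR
RRRGR
RRRRR
After op 6 fill(3,3,R) [0 cells changed]:
RRWRW
RRRRW
RRRRW
RRRRW
RRBRR
RRRRR
RRRGR
RRRRR
After op 7 paint(2,2,K):
RRWRW
RRRRW
RRKRW
RRRRW
RRBRR
RRRRR
RRRGR
RRRRR

Answer: RRWRW
RRRRW
RRKRW
RRRRW
RRBRR
RRRRR
RRRGR
RRRRR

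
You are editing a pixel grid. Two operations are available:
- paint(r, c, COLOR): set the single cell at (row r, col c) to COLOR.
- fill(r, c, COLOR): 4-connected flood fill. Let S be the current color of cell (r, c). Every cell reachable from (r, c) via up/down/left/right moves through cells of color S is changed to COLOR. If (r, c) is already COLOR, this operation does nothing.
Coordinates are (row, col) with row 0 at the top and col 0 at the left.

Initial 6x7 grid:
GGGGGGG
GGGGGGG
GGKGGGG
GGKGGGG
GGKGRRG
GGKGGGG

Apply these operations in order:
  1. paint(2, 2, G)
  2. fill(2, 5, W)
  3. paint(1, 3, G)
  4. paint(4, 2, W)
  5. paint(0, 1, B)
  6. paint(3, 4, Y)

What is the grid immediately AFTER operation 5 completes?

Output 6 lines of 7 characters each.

After op 1 paint(2,2,G):
GGGGGGG
GGGGGGG
GGGGGGG
GGKGGGG
GGKGRRG
GGKGGGG
After op 2 fill(2,5,W) [37 cells changed]:
WWWWWWW
WWWWWWW
WWWWWWW
WWKWWWW
WWKWRRW
WWKWWWW
After op 3 paint(1,3,G):
WWWWWWW
WWWGWWW
WWWWWWW
WWKWWWW
WWKWRRW
WWKWWWW
After op 4 paint(4,2,W):
WWWWWWW
WWWGWWW
WWWWWWW
WWKWWWW
WWWWRRW
WWKWWWW
After op 5 paint(0,1,B):
WBWWWWW
WWWGWWW
WWWWWWW
WWKWWWW
WWWWRRW
WWKWWWW

Answer: WBWWWWW
WWWGWWW
WWWWWWW
WWKWWWW
WWWWRRW
WWKWWWW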